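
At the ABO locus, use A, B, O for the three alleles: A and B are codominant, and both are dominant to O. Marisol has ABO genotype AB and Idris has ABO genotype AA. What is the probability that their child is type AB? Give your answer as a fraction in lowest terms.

ABO cross AB × AA → offspring phenotypes: 1/2 A, 1/2 AB.
So P(type AB) = 1/2.

1/2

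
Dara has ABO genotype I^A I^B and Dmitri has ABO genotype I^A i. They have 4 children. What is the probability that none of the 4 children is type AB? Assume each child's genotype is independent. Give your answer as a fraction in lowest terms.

ABO cross I^A I^B × I^A i → 1/2 A, 1/4 B, 1/4 AB.
So P(type AB) = 1/4 per child.
P(not type AB) = 3/4 for one child; (3/4)^4 = 81/256.

81/256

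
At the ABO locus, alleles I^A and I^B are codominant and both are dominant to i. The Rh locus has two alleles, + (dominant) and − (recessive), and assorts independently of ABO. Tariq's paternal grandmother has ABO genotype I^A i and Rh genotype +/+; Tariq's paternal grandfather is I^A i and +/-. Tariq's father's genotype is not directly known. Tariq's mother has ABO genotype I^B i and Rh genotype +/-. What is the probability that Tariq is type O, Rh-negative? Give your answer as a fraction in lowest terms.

1/32

Tariq's father's ABO genotype from I^A i × I^A i: 1/4 I^A I^A, 1/2 I^A i, 1/4 i i.
Crossing each possibility with the mother I^B i and summing P(type O): 1/4·0 + 1/2·1/4 + 1/4·1/2 = 1/4.
Similarly for Rh via the father's Rh distribution: P(Rh-) = 1/8.
Independent loci: 1/4 × 1/8 = 1/32.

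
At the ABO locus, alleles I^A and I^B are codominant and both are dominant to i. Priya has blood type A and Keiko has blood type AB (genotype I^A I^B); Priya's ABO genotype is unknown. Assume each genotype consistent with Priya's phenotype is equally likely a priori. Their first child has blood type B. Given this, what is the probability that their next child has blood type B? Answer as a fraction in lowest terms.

1/4

Possible genotypes: Priya ∈ {I^A I^A, I^A i}; Keiko ∈ {I^A I^B}.
Weight each parental genotype pair by prior × P(type-B child):
  I^A i × I^A I^B: posterior weight 1; P(next child type B) = 1/4.
Weighted sum = 1/4.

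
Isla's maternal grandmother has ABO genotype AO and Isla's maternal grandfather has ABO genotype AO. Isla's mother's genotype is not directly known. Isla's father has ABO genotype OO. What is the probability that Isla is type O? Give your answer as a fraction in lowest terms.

Isla's mother's ABO genotype from AO × AO: 1/4 AA, 1/2 AO, 1/4 OO.
Crossing each possibility with the father OO and summing P(type O): 1/4·0 + 1/2·1/2 + 1/4·1 = 1/2.

1/2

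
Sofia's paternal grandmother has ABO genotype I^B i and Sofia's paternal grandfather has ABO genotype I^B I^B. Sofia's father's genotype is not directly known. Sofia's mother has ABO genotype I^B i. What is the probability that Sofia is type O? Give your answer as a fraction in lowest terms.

Sofia's father's ABO genotype from I^B i × I^B I^B: 1/2 I^B I^B, 1/2 I^B i.
Crossing each possibility with the mother I^B i and summing P(type O): 1/2·0 + 1/2·1/4 = 1/8.

1/8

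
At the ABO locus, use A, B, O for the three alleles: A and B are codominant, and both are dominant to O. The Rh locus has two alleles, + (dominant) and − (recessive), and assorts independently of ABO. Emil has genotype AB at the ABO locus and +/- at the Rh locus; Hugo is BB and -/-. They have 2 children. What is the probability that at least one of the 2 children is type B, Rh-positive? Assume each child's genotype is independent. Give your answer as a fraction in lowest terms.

7/16

ABO cross AB × BB → 1/2 B, 1/2 AB.
Rh cross +/- × -/- → 1/2 Rh+, 1/2 Rh-; so P(type B, Rh-positive) = 1/2 × 1/2 = 1/4 per child.
P(none) = (3/4)^2 = 9/16; P(at least one) = 1 − 9/16 = 7/16.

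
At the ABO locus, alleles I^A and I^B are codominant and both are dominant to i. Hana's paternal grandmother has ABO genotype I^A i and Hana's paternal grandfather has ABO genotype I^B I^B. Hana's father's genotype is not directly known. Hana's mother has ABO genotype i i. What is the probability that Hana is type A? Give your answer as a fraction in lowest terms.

1/4

Hana's father's ABO genotype from I^A i × I^B I^B: 1/2 I^A I^B, 1/2 I^B i.
Crossing each possibility with the mother i i and summing P(type A): 1/2·1/2 + 1/2·0 = 1/4.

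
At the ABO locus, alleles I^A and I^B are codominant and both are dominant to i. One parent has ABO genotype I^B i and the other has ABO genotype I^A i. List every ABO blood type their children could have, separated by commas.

Gametes from I^B i × I^A i give offspring ABO genotypes I^A I^B, I^A i, I^B i, i i, i.e. phenotypes O, A, B, AB.

O, A, B, AB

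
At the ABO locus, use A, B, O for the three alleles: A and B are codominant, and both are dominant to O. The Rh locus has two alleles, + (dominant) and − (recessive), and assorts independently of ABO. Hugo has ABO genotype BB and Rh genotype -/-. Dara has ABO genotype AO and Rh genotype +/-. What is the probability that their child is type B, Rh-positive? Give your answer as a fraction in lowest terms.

ABO cross BB × AO → offspring phenotypes: 1/2 B, 1/2 AB.
Rh cross -/- × +/- → 1/2 Rh+, 1/2 Rh-.
Independent loci: P(type B, Rh-positive) = 1/2 × 1/2 = 1/4.

1/4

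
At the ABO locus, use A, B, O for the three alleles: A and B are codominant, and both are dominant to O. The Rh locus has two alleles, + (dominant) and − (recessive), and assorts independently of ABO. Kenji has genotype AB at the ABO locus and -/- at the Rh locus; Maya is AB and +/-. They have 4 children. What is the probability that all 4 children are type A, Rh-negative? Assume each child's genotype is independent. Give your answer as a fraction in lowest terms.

1/4096

ABO cross AB × AB → 1/4 A, 1/4 B, 1/2 AB.
Rh cross -/- × +/- → 1/2 Rh+, 1/2 Rh-; so P(type A, Rh-negative) = 1/4 × 1/2 = 1/8 per child.
All 4 independent: (1/8)^4 = 1/4096.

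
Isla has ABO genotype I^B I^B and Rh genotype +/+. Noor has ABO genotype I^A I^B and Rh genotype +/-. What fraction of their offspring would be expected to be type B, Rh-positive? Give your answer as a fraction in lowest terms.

ABO cross I^B I^B × I^A I^B → offspring phenotypes: 1/2 B, 1/2 AB.
Rh cross +/+ × +/- → 1 Rh+.
Independent loci: P(type B, Rh-positive) = 1/2 × 1 = 1/2.

1/2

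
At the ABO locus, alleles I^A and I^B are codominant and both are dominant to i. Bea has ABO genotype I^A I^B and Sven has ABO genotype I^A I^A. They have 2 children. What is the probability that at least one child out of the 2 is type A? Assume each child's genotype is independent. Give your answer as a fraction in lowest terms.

ABO cross I^A I^B × I^A I^A → 1/2 A, 1/2 AB.
So P(type A) = 1/2 per child.
P(none) = (1/2)^2 = 1/4; P(at least one) = 1 − 1/4 = 3/4.

3/4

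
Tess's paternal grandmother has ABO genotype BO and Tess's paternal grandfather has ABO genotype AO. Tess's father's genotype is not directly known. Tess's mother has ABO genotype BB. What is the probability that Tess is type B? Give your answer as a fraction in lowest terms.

3/4

Tess's father's ABO genotype from BO × AO: 1/4 AB, 1/4 AO, 1/4 BO, 1/4 OO.
Crossing each possibility with the mother BB and summing P(type B): 1/4·1/2 + 1/4·1/2 + 1/4·1 + 1/4·1 = 3/4.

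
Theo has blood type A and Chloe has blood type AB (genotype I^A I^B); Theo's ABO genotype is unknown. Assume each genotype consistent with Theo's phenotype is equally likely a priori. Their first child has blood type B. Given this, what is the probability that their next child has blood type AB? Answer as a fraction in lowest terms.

Possible genotypes: Theo ∈ {I^A I^A, I^A i}; Chloe ∈ {I^A I^B}.
Weight each parental genotype pair by prior × P(type-B child):
  I^A i × I^A I^B: posterior weight 1; P(next child type AB) = 1/4.
Weighted sum = 1/4.

1/4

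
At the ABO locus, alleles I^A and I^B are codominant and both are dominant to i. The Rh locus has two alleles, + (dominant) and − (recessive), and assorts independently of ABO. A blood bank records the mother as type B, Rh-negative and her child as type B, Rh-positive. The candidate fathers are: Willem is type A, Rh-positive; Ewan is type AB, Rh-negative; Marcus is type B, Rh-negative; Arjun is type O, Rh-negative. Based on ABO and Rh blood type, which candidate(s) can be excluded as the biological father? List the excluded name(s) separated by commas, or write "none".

Ewan, Marcus, Arjun

A candidate is excluded only if no genotype consistent with his phenotype could produce a type B, Rh-positive child with a type B, Rh-negative mother.
Ewan (type AB, Rh-): no genotype consistent with that phenotype can produce a type-B Rh+ child with a type-B mother.
Marcus (type B, Rh-): no genotype consistent with that phenotype can produce a type-B Rh+ child with a type-B mother.
Arjun (type O, Rh-): no genotype consistent with that phenotype can produce a type-B Rh+ child with a type-B mother.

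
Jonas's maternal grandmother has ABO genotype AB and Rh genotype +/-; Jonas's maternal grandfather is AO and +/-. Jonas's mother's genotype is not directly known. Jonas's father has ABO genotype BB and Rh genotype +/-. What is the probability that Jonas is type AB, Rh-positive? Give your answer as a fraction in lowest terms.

Jonas's mother's ABO genotype from AB × AO: 1/4 AA, 1/4 AB, 1/4 AO, 1/4 BO.
Crossing each possibility with the father BB and summing P(type AB): 1/4·1 + 1/4·1/2 + 1/4·1/2 + 1/4·0 = 1/2.
Similarly for Rh via the mother's Rh distribution: P(Rh+) = 3/4.
Independent loci: 1/2 × 3/4 = 3/8.

3/8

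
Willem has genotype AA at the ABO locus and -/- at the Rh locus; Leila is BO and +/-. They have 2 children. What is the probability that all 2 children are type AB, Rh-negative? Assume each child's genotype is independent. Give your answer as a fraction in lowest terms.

ABO cross AA × BO → 1/2 A, 1/2 AB.
Rh cross -/- × +/- → 1/2 Rh+, 1/2 Rh-; so P(type AB, Rh-negative) = 1/2 × 1/2 = 1/4 per child.
All 2 independent: (1/4)^2 = 1/16.

1/16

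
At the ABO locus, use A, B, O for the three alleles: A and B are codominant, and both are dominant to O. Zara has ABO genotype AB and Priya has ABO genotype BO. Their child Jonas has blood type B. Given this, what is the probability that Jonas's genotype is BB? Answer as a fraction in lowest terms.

1/2

Cross AB × BO → 1/4 AB, 1/4 AO, 1/4 BB, 1/4 BO.
Type-B genotypes among offspring: BB (1/4), BO (1/4); total 1/2.
P(BB | type B) = (1/4) / (1/2) = 1/2.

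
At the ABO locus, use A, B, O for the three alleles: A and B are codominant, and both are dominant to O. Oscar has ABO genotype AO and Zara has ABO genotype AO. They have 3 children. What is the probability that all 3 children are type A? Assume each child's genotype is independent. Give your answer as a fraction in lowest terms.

27/64

ABO cross AO × AO → 1/4 O, 3/4 A.
So P(type A) = 3/4 per child.
All 3 independent: (3/4)^3 = 27/64.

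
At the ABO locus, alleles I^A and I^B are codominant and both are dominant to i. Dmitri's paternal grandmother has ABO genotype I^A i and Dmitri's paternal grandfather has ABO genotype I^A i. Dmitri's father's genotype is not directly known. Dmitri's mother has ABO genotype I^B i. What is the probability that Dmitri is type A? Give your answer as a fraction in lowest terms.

Dmitri's father's ABO genotype from I^A i × I^A i: 1/4 I^A I^A, 1/2 I^A i, 1/4 i i.
Crossing each possibility with the mother I^B i and summing P(type A): 1/4·1/2 + 1/2·1/4 + 1/4·0 = 1/4.

1/4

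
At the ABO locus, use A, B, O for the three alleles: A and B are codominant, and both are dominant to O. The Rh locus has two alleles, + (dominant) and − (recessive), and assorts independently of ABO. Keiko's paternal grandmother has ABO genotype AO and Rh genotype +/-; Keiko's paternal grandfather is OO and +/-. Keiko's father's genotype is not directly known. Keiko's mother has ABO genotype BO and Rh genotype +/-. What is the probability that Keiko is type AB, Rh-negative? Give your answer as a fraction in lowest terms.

Keiko's father's ABO genotype from AO × OO: 1/2 AO, 1/2 OO.
Crossing each possibility with the mother BO and summing P(type AB): 1/2·1/4 + 1/2·0 = 1/8.
Similarly for Rh via the father's Rh distribution: P(Rh-) = 1/4.
Independent loci: 1/8 × 1/4 = 1/32.

1/32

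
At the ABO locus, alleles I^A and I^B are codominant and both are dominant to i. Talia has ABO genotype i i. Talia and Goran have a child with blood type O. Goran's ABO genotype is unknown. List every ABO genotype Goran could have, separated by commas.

For each candidate genotype of Goran, check whether crossing it with i i can produce every observed child phenotype.
  I^A I^A → possible child types {A} ✗
  I^A I^B → possible child types {A, B} ✗
  I^A i → possible child types {O, A} ✓
  I^B I^B → possible child types {B} ✗
  I^B i → possible child types {O, B} ✓
  i i → possible child types {O} ✓

I^A i, I^B i, i i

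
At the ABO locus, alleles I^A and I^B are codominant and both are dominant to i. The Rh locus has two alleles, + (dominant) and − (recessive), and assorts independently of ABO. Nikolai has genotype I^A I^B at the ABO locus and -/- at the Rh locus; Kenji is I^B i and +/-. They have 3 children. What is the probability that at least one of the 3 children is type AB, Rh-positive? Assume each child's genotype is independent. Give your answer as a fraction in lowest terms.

169/512

ABO cross I^A I^B × I^B i → 1/4 A, 1/2 B, 1/4 AB.
Rh cross -/- × +/- → 1/2 Rh+, 1/2 Rh-; so P(type AB, Rh-positive) = 1/4 × 1/2 = 1/8 per child.
P(none) = (7/8)^3 = 343/512; P(at least one) = 1 − 343/512 = 169/512.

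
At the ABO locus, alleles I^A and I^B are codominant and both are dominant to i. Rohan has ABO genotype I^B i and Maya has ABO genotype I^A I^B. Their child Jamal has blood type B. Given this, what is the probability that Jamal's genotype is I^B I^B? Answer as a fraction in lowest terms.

1/2

Cross I^B i × I^A I^B → 1/4 I^A I^B, 1/4 I^A i, 1/4 I^B I^B, 1/4 I^B i.
Type-B genotypes among offspring: I^B I^B (1/4), I^B i (1/4); total 1/2.
P(I^B I^B | type B) = (1/4) / (1/2) = 1/2.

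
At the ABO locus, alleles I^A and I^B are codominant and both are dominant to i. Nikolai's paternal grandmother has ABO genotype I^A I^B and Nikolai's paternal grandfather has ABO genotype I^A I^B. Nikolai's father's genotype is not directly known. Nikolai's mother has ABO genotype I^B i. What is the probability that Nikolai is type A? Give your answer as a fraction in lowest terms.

1/4

Nikolai's father's ABO genotype from I^A I^B × I^A I^B: 1/4 I^A I^A, 1/2 I^A I^B, 1/4 I^B I^B.
Crossing each possibility with the mother I^B i and summing P(type A): 1/4·1/2 + 1/2·1/4 + 1/4·0 = 1/4.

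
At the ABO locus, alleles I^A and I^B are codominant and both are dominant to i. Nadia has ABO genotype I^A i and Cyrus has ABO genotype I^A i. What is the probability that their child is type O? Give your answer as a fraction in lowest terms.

ABO cross I^A i × I^A i → offspring phenotypes: 1/4 O, 3/4 A.
So P(type O) = 1/4.

1/4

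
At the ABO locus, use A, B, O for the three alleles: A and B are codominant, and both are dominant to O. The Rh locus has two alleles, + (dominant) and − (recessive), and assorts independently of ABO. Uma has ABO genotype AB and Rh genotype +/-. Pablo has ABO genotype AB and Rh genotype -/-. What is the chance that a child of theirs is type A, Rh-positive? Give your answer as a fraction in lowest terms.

ABO cross AB × AB → offspring phenotypes: 1/4 A, 1/4 B, 1/2 AB.
Rh cross +/- × -/- → 1/2 Rh+, 1/2 Rh-.
Independent loci: P(type A, Rh-positive) = 1/4 × 1/2 = 1/8.

1/8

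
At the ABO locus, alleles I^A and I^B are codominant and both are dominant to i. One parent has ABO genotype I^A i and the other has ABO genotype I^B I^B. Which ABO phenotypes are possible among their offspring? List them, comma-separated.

Gametes from I^A i × I^B I^B give offspring ABO genotypes I^A I^B, I^B i, i.e. phenotypes B, AB.

B, AB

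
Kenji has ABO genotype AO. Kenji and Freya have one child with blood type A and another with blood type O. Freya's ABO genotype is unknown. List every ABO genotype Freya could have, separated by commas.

AO, BO, OO

For each candidate genotype of Freya, check whether crossing it with AO can produce every observed child phenotype.
  AA → possible child types {A} ✗
  AB → possible child types {A, B, AB} ✗
  AO → possible child types {O, A} ✓
  BB → possible child types {B, AB} ✗
  BO → possible child types {O, A, B, AB} ✓
  OO → possible child types {O, A} ✓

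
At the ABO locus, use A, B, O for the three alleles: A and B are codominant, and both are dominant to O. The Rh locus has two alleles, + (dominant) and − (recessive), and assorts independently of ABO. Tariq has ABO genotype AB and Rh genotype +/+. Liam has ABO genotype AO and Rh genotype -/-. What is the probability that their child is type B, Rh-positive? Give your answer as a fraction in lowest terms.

ABO cross AB × AO → offspring phenotypes: 1/2 A, 1/4 B, 1/4 AB.
Rh cross +/+ × -/- → 1 Rh+.
Independent loci: P(type B, Rh-positive) = 1/4 × 1 = 1/4.

1/4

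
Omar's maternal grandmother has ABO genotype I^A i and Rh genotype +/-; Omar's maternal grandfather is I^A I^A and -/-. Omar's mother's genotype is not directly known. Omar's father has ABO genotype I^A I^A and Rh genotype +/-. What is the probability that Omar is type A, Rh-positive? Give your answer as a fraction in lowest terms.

Omar's mother's ABO genotype from I^A i × I^A I^A: 1/2 I^A I^A, 1/2 I^A i.
Crossing each possibility with the father I^A I^A and summing P(type A): 1/2·1 + 1/2·1 = 1.
Similarly for Rh via the mother's Rh distribution: P(Rh+) = 5/8.
Independent loci: 1 × 5/8 = 5/8.

5/8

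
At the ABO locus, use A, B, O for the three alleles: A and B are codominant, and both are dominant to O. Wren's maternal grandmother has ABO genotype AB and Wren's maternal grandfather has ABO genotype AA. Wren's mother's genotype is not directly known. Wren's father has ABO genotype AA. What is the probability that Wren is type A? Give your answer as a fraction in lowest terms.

3/4

Wren's mother's ABO genotype from AB × AA: 1/2 AA, 1/2 AB.
Crossing each possibility with the father AA and summing P(type A): 1/2·1 + 1/2·1/2 = 3/4.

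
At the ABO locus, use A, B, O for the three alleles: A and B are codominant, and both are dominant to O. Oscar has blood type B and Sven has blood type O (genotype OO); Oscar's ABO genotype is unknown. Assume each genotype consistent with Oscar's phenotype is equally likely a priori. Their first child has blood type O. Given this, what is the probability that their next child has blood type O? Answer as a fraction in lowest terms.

Possible genotypes: Oscar ∈ {BB, BO}; Sven ∈ {OO}.
Weight each parental genotype pair by prior × P(type-O child):
  BO × OO: posterior weight 1; P(next child type O) = 1/2.
Weighted sum = 1/2.

1/2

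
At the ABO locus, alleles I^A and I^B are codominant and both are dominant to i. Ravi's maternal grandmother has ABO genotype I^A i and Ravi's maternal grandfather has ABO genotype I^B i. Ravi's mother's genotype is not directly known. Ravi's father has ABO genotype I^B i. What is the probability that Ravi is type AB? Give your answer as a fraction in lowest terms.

1/8

Ravi's mother's ABO genotype from I^A i × I^B i: 1/4 I^A I^B, 1/4 I^A i, 1/4 I^B i, 1/4 i i.
Crossing each possibility with the father I^B i and summing P(type AB): 1/4·1/4 + 1/4·1/4 + 1/4·0 + 1/4·0 = 1/8.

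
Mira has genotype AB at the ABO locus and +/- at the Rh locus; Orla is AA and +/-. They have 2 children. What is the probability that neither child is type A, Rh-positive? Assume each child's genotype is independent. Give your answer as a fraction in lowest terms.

25/64

ABO cross AB × AA → 1/2 A, 1/2 AB.
Rh cross +/- × +/- → 3/4 Rh+, 1/4 Rh-; so P(type A, Rh-positive) = 1/2 × 3/4 = 3/8 per child.
P(not type A, Rh-positive) = 5/8 for one child; (5/8)^2 = 25/64.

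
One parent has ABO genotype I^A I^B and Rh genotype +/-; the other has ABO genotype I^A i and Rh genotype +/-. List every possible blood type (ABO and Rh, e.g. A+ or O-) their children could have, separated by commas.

A+, A-, B+, B-, AB+, AB-

Gametes from I^A I^B × I^A i give offspring ABO genotypes I^A I^A, I^A I^B, I^A i, I^B i, i.e. phenotypes A, B, AB.
Rh cross +/- × +/- → phenotypes Rh+, Rh-.
Combining independently: A+, A-, B+, B-, AB+, AB-.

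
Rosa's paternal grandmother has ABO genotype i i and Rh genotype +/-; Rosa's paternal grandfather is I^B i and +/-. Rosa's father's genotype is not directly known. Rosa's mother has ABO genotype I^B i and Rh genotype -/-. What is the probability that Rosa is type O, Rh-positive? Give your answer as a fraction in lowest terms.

Rosa's father's ABO genotype from i i × I^B i: 1/2 I^B i, 1/2 i i.
Crossing each possibility with the mother I^B i and summing P(type O): 1/2·1/4 + 1/2·1/2 = 3/8.
Similarly for Rh via the father's Rh distribution: P(Rh+) = 1/2.
Independent loci: 3/8 × 1/2 = 3/16.

3/16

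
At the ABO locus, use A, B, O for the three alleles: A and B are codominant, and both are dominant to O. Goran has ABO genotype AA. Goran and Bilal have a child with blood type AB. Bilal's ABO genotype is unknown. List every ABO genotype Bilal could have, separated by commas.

For each candidate genotype of Bilal, check whether crossing it with AA can produce every observed child phenotype.
  AA → possible child types {A} ✗
  AB → possible child types {A, AB} ✓
  AO → possible child types {A} ✗
  BB → possible child types {AB} ✓
  BO → possible child types {A, AB} ✓
  OO → possible child types {A} ✗

AB, BB, BO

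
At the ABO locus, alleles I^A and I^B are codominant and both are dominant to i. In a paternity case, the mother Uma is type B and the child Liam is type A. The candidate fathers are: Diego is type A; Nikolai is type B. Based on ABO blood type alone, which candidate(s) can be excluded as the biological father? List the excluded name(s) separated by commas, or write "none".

Nikolai

A candidate is excluded only if no genotype consistent with his phenotype could produce a type A child with a type B mother.
Nikolai (type B): no genotype consistent with that phenotype can produce a type-A child with a type-B mother.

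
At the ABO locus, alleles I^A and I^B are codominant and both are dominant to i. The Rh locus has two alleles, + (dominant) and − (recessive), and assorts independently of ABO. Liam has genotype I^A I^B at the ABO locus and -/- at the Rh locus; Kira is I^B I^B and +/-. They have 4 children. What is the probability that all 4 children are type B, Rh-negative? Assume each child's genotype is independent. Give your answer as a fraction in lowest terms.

1/256

ABO cross I^A I^B × I^B I^B → 1/2 B, 1/2 AB.
Rh cross -/- × +/- → 1/2 Rh+, 1/2 Rh-; so P(type B, Rh-negative) = 1/2 × 1/2 = 1/4 per child.
All 4 independent: (1/4)^4 = 1/256.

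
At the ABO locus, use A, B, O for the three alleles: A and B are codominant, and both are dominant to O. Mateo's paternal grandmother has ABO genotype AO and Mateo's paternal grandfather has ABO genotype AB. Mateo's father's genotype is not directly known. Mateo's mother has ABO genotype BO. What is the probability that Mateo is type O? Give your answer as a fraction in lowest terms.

Mateo's father's ABO genotype from AO × AB: 1/4 AA, 1/4 AB, 1/4 AO, 1/4 BO.
Crossing each possibility with the mother BO and summing P(type O): 1/4·0 + 1/4·0 + 1/4·1/4 + 1/4·1/4 = 1/8.

1/8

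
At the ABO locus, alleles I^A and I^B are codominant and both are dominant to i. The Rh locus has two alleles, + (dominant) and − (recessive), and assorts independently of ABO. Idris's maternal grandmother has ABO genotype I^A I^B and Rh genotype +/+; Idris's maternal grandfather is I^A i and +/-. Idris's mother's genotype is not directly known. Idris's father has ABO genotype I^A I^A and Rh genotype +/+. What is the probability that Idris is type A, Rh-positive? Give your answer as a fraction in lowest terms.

3/4

Idris's mother's ABO genotype from I^A I^B × I^A i: 1/4 I^A I^A, 1/4 I^A I^B, 1/4 I^A i, 1/4 I^B i.
Crossing each possibility with the father I^A I^A and summing P(type A): 1/4·1 + 1/4·1/2 + 1/4·1 + 1/4·1/2 = 3/4.
Similarly for Rh via the mother's Rh distribution: P(Rh+) = 1.
Independent loci: 3/4 × 1 = 3/4.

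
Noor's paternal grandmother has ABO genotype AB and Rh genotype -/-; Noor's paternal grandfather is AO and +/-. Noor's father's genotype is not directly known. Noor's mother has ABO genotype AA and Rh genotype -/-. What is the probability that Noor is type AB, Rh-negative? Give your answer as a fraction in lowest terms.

Noor's father's ABO genotype from AB × AO: 1/4 AA, 1/4 AB, 1/4 AO, 1/4 BO.
Crossing each possibility with the mother AA and summing P(type AB): 1/4·0 + 1/4·1/2 + 1/4·0 + 1/4·1/2 = 1/4.
Similarly for Rh via the father's Rh distribution: P(Rh-) = 3/4.
Independent loci: 1/4 × 3/4 = 3/16.

3/16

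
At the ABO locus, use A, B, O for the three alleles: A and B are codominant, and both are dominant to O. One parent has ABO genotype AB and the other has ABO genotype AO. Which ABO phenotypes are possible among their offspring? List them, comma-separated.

Gametes from AB × AO give offspring ABO genotypes AA, AB, AO, BO, i.e. phenotypes A, B, AB.

A, B, AB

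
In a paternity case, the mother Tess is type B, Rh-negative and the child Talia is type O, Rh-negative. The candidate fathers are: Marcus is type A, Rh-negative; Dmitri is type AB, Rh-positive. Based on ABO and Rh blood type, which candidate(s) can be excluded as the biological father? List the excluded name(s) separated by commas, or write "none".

A candidate is excluded only if no genotype consistent with his phenotype could produce a type O, Rh-negative child with a type B, Rh-negative mother.
Dmitri (type AB, Rh+): no genotype consistent with that phenotype can produce a type-O Rh- child with a type-B mother.

Dmitri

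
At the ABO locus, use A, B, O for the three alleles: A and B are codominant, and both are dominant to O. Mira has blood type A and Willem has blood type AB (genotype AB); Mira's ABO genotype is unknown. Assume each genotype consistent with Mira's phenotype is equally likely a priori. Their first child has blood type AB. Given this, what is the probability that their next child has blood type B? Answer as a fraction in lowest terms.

Possible genotypes: Mira ∈ {AA, AO}; Willem ∈ {AB}.
Weight each parental genotype pair by prior × P(type-AB child):
  AA × AB: posterior weight 2/3; P(next child type B) = 0.
  AO × AB: posterior weight 1/3; P(next child type B) = 1/4.
Weighted sum = 1/12.

1/12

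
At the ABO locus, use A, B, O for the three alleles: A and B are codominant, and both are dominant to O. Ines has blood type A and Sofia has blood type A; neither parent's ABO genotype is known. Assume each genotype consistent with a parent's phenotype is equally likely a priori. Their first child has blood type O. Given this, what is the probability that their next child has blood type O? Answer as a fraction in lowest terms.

Possible genotypes: Ines ∈ {AA, AO}; Sofia ∈ {AA, AO}.
Weight each parental genotype pair by prior × P(type-O child):
  AO × AO: posterior weight 1; P(next child type O) = 1/4.
Weighted sum = 1/4.

1/4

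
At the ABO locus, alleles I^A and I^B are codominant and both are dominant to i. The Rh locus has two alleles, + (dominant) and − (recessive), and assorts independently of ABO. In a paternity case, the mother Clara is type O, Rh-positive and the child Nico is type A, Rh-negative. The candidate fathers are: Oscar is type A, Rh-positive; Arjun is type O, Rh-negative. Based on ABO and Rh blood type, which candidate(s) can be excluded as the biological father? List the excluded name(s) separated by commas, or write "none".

A candidate is excluded only if no genotype consistent with his phenotype could produce a type A, Rh-negative child with a type O, Rh-positive mother.
Arjun (type O, Rh-): no genotype consistent with that phenotype can produce a type-A Rh- child with a type-O mother.

Arjun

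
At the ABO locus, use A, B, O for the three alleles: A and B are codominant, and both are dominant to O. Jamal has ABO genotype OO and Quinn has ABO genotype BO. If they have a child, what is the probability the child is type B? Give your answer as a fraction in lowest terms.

ABO cross OO × BO → offspring phenotypes: 1/2 O, 1/2 B.
So P(type B) = 1/2.

1/2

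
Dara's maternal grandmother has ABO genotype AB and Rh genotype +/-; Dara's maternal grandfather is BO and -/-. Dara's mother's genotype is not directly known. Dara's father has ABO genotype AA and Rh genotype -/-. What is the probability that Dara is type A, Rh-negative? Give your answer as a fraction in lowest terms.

Dara's mother's ABO genotype from AB × BO: 1/4 AB, 1/4 AO, 1/4 BB, 1/4 BO.
Crossing each possibility with the father AA and summing P(type A): 1/4·1/2 + 1/4·1 + 1/4·0 + 1/4·1/2 = 1/2.
Similarly for Rh via the mother's Rh distribution: P(Rh-) = 3/4.
Independent loci: 1/2 × 3/4 = 3/8.

3/8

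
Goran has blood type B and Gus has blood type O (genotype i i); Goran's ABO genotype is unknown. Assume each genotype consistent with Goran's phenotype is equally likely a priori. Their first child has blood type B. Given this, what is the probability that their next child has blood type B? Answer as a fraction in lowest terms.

5/6

Possible genotypes: Goran ∈ {I^B I^B, I^B i}; Gus ∈ {i i}.
Weight each parental genotype pair by prior × P(type-B child):
  I^B I^B × i i: posterior weight 2/3; P(next child type B) = 1.
  I^B i × i i: posterior weight 1/3; P(next child type B) = 1/2.
Weighted sum = 5/6.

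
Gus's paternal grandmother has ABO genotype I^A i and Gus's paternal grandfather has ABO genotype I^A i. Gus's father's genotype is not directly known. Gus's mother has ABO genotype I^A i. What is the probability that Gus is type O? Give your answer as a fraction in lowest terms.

1/4

Gus's father's ABO genotype from I^A i × I^A i: 1/4 I^A I^A, 1/2 I^A i, 1/4 i i.
Crossing each possibility with the mother I^A i and summing P(type O): 1/4·0 + 1/2·1/4 + 1/4·1/2 = 1/4.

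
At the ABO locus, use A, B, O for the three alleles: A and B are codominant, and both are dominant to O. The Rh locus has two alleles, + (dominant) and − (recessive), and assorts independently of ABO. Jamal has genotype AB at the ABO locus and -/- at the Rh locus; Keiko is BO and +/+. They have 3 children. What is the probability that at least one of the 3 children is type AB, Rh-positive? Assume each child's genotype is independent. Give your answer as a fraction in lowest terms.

37/64

ABO cross AB × BO → 1/4 A, 1/2 B, 1/4 AB.
Rh cross -/- × +/+ → 1 Rh+; so P(type AB, Rh-positive) = 1/4 × 1 = 1/4 per child.
P(none) = (3/4)^3 = 27/64; P(at least one) = 1 − 27/64 = 37/64.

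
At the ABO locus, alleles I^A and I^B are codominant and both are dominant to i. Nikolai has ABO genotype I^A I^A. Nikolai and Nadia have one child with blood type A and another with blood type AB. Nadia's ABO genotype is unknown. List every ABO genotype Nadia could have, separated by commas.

I^A I^B, I^B i

For each candidate genotype of Nadia, check whether crossing it with I^A I^A can produce every observed child phenotype.
  I^A I^A → possible child types {A} ✗
  I^A I^B → possible child types {A, AB} ✓
  I^A i → possible child types {A} ✗
  I^B I^B → possible child types {AB} ✗
  I^B i → possible child types {A, AB} ✓
  i i → possible child types {A} ✗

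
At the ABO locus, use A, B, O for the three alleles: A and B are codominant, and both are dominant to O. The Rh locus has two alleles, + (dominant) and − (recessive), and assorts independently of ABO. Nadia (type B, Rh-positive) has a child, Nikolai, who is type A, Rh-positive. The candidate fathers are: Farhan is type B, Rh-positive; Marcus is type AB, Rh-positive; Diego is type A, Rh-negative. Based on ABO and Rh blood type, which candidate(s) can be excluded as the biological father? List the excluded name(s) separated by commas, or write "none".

Farhan

A candidate is excluded only if no genotype consistent with his phenotype could produce a type A, Rh-positive child with a type B, Rh-positive mother.
Farhan (type B, Rh+): no genotype consistent with that phenotype can produce a type-A Rh+ child with a type-B mother.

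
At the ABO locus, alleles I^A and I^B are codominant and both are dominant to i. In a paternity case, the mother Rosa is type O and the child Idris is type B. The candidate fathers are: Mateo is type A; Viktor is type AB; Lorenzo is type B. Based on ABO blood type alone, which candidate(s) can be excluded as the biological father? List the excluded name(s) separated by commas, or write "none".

Mateo

A candidate is excluded only if no genotype consistent with his phenotype could produce a type B child with a type O mother.
Mateo (type A): no genotype consistent with that phenotype can produce a type-B child with a type-O mother.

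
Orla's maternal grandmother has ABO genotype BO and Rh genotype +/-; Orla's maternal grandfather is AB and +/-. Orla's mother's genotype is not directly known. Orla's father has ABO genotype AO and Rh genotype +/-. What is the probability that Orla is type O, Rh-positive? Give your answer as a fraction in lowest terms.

Orla's mother's ABO genotype from BO × AB: 1/4 AB, 1/4 AO, 1/4 BB, 1/4 BO.
Crossing each possibility with the father AO and summing P(type O): 1/4·0 + 1/4·1/4 + 1/4·0 + 1/4·1/4 = 1/8.
Similarly for Rh via the mother's Rh distribution: P(Rh+) = 3/4.
Independent loci: 1/8 × 3/4 = 3/32.

3/32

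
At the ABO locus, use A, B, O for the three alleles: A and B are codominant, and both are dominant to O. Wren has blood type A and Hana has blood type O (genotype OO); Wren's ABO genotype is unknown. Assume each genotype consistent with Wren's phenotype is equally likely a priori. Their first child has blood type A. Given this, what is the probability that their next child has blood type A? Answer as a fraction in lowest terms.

5/6

Possible genotypes: Wren ∈ {AA, AO}; Hana ∈ {OO}.
Weight each parental genotype pair by prior × P(type-A child):
  AA × OO: posterior weight 2/3; P(next child type A) = 1.
  AO × OO: posterior weight 1/3; P(next child type A) = 1/2.
Weighted sum = 5/6.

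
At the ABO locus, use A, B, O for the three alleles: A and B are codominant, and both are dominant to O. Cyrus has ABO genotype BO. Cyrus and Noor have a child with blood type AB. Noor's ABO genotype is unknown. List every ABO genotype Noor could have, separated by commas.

AA, AB, AO

For each candidate genotype of Noor, check whether crossing it with BO can produce every observed child phenotype.
  AA → possible child types {A, AB} ✓
  AB → possible child types {A, B, AB} ✓
  AO → possible child types {O, A, B, AB} ✓
  BB → possible child types {B} ✗
  BO → possible child types {O, B} ✗
  OO → possible child types {O, B} ✗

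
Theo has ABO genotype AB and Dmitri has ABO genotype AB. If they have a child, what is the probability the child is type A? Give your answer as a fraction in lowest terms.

1/4

ABO cross AB × AB → offspring phenotypes: 1/4 A, 1/4 B, 1/2 AB.
So P(type A) = 1/4.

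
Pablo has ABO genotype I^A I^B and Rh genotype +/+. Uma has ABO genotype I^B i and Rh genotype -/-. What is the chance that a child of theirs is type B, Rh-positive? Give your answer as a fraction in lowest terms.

1/2

ABO cross I^A I^B × I^B i → offspring phenotypes: 1/4 A, 1/2 B, 1/4 AB.
Rh cross +/+ × -/- → 1 Rh+.
Independent loci: P(type B, Rh-positive) = 1/2 × 1 = 1/2.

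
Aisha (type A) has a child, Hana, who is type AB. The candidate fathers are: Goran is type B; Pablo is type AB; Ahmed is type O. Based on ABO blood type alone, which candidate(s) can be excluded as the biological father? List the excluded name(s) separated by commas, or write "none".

A candidate is excluded only if no genotype consistent with his phenotype could produce a type AB child with a type A mother.
Ahmed (type O): no genotype consistent with that phenotype can produce a type-AB child with a type-A mother.

Ahmed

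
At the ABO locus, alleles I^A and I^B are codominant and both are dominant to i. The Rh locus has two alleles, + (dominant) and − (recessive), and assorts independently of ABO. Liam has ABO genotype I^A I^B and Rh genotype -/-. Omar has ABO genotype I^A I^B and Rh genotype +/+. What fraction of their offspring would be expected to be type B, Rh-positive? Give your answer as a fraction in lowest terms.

1/4

ABO cross I^A I^B × I^A I^B → offspring phenotypes: 1/4 A, 1/4 B, 1/2 AB.
Rh cross -/- × +/+ → 1 Rh+.
Independent loci: P(type B, Rh-positive) = 1/4 × 1 = 1/4.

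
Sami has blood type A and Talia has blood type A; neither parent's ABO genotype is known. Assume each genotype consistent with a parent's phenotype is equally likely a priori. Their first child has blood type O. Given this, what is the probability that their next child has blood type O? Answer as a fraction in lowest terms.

Possible genotypes: Sami ∈ {AA, AO}; Talia ∈ {AA, AO}.
Weight each parental genotype pair by prior × P(type-O child):
  AO × AO: posterior weight 1; P(next child type O) = 1/4.
Weighted sum = 1/4.

1/4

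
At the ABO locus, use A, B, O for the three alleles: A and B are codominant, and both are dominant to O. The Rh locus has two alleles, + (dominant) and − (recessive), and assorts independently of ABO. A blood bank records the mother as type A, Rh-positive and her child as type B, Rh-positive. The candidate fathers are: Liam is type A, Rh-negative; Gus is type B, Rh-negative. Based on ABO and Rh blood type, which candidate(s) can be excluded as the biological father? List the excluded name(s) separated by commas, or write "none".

Liam

A candidate is excluded only if no genotype consistent with his phenotype could produce a type B, Rh-positive child with a type A, Rh-positive mother.
Liam (type A, Rh-): no genotype consistent with that phenotype can produce a type-B Rh+ child with a type-A mother.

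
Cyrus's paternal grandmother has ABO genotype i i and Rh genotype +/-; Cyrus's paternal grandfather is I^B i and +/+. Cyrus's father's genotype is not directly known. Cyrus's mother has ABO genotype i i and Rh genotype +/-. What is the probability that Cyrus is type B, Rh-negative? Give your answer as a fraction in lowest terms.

Cyrus's father's ABO genotype from i i × I^B i: 1/2 I^B i, 1/2 i i.
Crossing each possibility with the mother i i and summing P(type B): 1/2·1/2 + 1/2·0 = 1/4.
Similarly for Rh via the father's Rh distribution: P(Rh-) = 1/8.
Independent loci: 1/4 × 1/8 = 1/32.

1/32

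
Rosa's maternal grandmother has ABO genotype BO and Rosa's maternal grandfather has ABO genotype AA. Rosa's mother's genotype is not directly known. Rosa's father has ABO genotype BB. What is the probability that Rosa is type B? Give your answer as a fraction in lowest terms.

1/2

Rosa's mother's ABO genotype from BO × AA: 1/2 AB, 1/2 AO.
Crossing each possibility with the father BB and summing P(type B): 1/2·1/2 + 1/2·1/2 = 1/2.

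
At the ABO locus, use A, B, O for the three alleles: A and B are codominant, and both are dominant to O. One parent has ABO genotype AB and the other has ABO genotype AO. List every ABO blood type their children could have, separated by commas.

A, B, AB

Gametes from AB × AO give offspring ABO genotypes AA, AB, AO, BO, i.e. phenotypes A, B, AB.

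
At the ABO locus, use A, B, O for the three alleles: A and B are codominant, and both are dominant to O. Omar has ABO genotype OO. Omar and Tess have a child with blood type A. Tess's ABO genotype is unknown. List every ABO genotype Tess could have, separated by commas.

For each candidate genotype of Tess, check whether crossing it with OO can produce every observed child phenotype.
  AA → possible child types {A} ✓
  AB → possible child types {A, B} ✓
  AO → possible child types {O, A} ✓
  BB → possible child types {B} ✗
  BO → possible child types {O, B} ✗
  OO → possible child types {O} ✗

AA, AB, AO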